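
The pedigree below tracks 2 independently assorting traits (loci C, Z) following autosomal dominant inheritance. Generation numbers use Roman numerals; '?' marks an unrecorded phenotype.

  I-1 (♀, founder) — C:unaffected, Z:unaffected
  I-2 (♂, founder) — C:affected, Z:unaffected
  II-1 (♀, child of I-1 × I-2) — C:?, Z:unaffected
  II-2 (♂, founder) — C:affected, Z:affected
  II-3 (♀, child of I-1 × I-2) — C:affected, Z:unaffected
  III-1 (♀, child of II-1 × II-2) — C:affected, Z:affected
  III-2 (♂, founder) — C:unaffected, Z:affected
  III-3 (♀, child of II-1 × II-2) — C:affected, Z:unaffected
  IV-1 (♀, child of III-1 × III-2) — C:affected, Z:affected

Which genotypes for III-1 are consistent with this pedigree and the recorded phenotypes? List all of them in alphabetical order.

III-1 ∈ {CC Zz, Cc Zz}

C/I-1 un ·: cc
C/I-2 aff ·: Cc|CC
C/II-1 ? I-1×I-2: cc|Cc
C/II-2 aff ·: Cc|CC
C/II-3 aff I-1×I-2: Cc
C/III-1 aff II-1×II-2: Cc|CC
C/III-2 un ·: cc
C/III-3 aff II-1×II-2: Cc|CC
C/IV-1 aff III-1×III-2: Cc
⇒ C over [I-1,I-2,II-1,II-2,II-3,III-1,III-2,III-3,IV-1]: 18 consistent
Z/I-1 un ·: zz
Z/I-2 un ·: zz
Z/II-1 un I-1×I-2: zz
Z/II-2 aff ·: Zz
Z/II-3 un I-1×I-2: zz
Z/III-1 aff II-1×II-2: Zz
Z/III-2 aff ·: Zz|ZZ
Z/III-3 un II-1×II-2: zz
Z/IV-1 aff III-1×III-2: Zz|ZZ
⇒ Z over [I-1,I-2,II-1,II-2,II-3,III-1,III-2,III-3,IV-1]: 4 consistent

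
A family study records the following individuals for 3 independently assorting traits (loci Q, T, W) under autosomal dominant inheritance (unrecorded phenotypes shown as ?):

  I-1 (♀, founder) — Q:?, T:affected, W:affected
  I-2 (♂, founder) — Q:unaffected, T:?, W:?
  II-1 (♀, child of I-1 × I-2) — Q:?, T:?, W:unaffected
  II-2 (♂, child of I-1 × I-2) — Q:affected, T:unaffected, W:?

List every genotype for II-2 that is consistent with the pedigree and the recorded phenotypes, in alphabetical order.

II-2 ∈ {Qq tt WW, Qq tt Ww, Qq tt ww}

Q/I-1 ? ·: Qq|QQ
Q/I-2 un ·: qq
Q/II-1 ? I-1×I-2: qq|Qq
Q/II-2 aff I-1×I-2: Qq
⇒ Q over [I-1,I-2,II-1,II-2]: 3 consistent
T/I-1 aff ·: Tt
T/I-2 ? ·: tt|Tt
T/II-1 ? I-1×I-2: tt|Tt|TT
T/II-2 un I-1×I-2: tt
⇒ T over [I-1,I-2,II-1,II-2]: 5 consistent
W/I-1 aff ·: Ww
W/I-2 ? ·: ww|Ww
W/II-1 un I-1×I-2: ww
W/II-2 ? I-1×I-2: ww|Ww|WW
⇒ W over [I-1,I-2,II-1,II-2]: 5 consistent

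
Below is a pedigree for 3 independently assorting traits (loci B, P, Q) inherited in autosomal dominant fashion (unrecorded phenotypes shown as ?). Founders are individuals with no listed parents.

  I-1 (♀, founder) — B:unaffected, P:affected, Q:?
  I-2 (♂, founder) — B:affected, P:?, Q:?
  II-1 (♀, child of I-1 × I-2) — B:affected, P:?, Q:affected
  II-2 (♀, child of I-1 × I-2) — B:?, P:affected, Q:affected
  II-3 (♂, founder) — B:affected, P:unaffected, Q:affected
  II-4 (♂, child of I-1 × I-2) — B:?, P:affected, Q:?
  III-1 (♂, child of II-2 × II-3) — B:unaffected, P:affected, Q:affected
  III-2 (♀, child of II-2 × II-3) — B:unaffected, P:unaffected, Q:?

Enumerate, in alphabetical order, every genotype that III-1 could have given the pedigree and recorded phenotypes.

III-1 ∈ {bb Pp QQ, bb Pp Qq}

B/I-1 un ·: bb
B/I-2 aff ·: Bb|BB
B/II-1 aff I-1×I-2: Bb
B/II-2 ? I-1×I-2: bb|Bb
B/II-3 aff ·: Bb
B/II-4 ? I-1×I-2: bb|Bb
B/III-1 un II-2×II-3: bb
B/III-2 un II-2×II-3: bb
⇒ B over [I-1,I-2,II-1,II-2,II-3,II-4,III-1,III-2]: 5 consistent
P/I-1 aff ·: Pp|PP
P/I-2 ? ·: pp|Pp|PP
P/II-1 ? I-1×I-2: pp|Pp|PP
P/II-2 aff I-1×I-2: Pp
P/II-3 un ·: pp
P/II-4 aff I-1×I-2: Pp|PP
P/III-1 aff II-2×II-3: Pp
P/III-2 un II-2×II-3: pp
⇒ P over [I-1,I-2,II-1,II-2,II-3,II-4,III-1,III-2]: 17 consistent
Q/I-1 ? ·: qq|Qq|QQ
Q/I-2 ? ·: qq|Qq|QQ
Q/II-1 aff I-1×I-2: Qq|QQ
Q/II-2 aff I-1×I-2: Qq|QQ
Q/II-3 aff ·: Qq|QQ
Q/II-4 ? I-1×I-2: qq|Qq|QQ
Q/III-1 aff II-2×II-3: Qq|QQ
Q/III-2 ? II-2×II-3: qq|Qq|QQ
⇒ Q over [I-1,I-2,II-1,II-2,II-3,II-4,III-1,III-2]: 275 consistent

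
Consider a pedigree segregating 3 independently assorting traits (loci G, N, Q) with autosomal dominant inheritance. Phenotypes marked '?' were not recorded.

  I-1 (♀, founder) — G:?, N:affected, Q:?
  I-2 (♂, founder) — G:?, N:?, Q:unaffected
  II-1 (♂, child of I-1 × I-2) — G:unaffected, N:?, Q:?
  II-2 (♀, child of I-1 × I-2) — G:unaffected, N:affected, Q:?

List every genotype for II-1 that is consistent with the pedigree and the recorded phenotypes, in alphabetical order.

G/I-1 ? ·: gg|Gg
G/I-2 ? ·: gg|Gg
G/II-1 un I-1×I-2: gg
G/II-2 un I-1×I-2: gg
⇒ G over [I-1,I-2,II-1,II-2]: 4 consistent
N/I-1 aff ·: Nn|NN
N/I-2 ? ·: nn|Nn|NN
N/II-1 ? I-1×I-2: nn|Nn|NN
N/II-2 aff I-1×I-2: Nn|NN
⇒ N over [I-1,I-2,II-1,II-2]: 18 consistent
Q/I-1 ? ·: qq|Qq|QQ
Q/I-2 un ·: qq
Q/II-1 ? I-1×I-2: qq|Qq
Q/II-2 ? I-1×I-2: qq|Qq
⇒ Q over [I-1,I-2,II-1,II-2]: 6 consistent

II-1 ∈ {gg NN Qq, gg NN qq, gg Nn Qq, gg Nn qq, gg nn Qq, gg nn qq}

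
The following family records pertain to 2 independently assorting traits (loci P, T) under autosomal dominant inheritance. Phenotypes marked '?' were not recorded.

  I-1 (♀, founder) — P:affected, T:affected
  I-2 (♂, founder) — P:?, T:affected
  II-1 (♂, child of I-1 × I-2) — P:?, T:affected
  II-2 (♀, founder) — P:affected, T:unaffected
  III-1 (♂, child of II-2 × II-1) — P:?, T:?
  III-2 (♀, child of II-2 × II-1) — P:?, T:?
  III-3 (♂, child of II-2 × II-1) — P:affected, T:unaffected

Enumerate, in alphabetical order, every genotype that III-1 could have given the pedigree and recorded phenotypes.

III-1 ∈ {PP Tt, PP tt, Pp Tt, Pp tt, pp Tt, pp tt}

P/I-1 aff ·: Pp|PP
P/I-2 ? ·: pp|Pp|PP
P/II-1 ? I-1×I-2: pp|Pp|PP
P/II-2 aff ·: Pp|PP
P/III-1 ? II-2×II-1: pp|Pp|PP
P/III-2 ? II-2×II-1: pp|Pp|PP
P/III-3 aff II-2×II-1: Pp|PP
⇒ P over [I-1,I-2,II-1,II-2,III-1,III-2,III-3]: 176 consistent
T/I-1 aff ·: Tt|TT
T/I-2 aff ·: Tt|TT
T/II-1 aff I-1×I-2: Tt
T/II-2 un ·: tt
T/III-1 ? II-2×II-1: tt|Tt
T/III-2 ? II-2×II-1: tt|Tt
T/III-3 un II-2×II-1: tt
⇒ T over [I-1,I-2,II-1,II-2,III-1,III-2,III-3]: 12 consistent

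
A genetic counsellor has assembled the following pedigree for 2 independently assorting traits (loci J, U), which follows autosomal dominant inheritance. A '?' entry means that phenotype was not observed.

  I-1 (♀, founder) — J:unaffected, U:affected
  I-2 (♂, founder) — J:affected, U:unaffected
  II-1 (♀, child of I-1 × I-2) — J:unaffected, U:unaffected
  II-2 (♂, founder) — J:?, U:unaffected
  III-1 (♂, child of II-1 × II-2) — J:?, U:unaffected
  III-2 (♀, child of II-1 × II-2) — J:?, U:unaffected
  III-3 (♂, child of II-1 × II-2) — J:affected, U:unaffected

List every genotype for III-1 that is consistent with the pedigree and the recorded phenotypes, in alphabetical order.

III-1 ∈ {Jj uu, jj uu}

J/I-1 un ·: jj
J/I-2 aff ·: Jj
J/II-1 un I-1×I-2: jj
J/II-2 ? ·: Jj|JJ
J/III-1 ? II-1×II-2: jj|Jj
J/III-2 ? II-1×II-2: jj|Jj
J/III-3 aff II-1×II-2: Jj
⇒ J over [I-1,I-2,II-1,II-2,III-1,III-2,III-3]: 5 consistent
U/I-1 aff ·: Uu
U/I-2 un ·: uu
U/II-1 un I-1×I-2: uu
U/II-2 un ·: uu
U/III-1 un II-1×II-2: uu
U/III-2 un II-1×II-2: uu
U/III-3 un II-1×II-2: uu
⇒ U over [I-1,I-2,II-1,II-2,III-1,III-2,III-3]: 1 consistent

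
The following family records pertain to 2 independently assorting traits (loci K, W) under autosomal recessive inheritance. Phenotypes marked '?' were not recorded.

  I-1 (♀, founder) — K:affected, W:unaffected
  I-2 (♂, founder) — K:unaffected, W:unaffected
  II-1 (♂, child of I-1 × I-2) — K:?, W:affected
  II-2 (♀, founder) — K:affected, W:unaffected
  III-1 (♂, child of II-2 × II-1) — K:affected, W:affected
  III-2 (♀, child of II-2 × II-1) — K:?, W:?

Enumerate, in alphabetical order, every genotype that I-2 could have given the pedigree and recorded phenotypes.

K/I-1 aff ·: kk
K/I-2 un ·: KK|Kk
K/II-1 ? I-1×I-2: Kk|kk
K/II-2 aff ·: kk
K/III-1 aff II-2×II-1: kk
K/III-2 ? II-2×II-1: Kk|kk
⇒ K over [I-1,I-2,II-1,II-2,III-1,III-2]: 5 consistent
W/I-1 un ·: Ww
W/I-2 un ·: Ww
W/II-1 aff I-1×I-2: ww
W/II-2 un ·: Ww
W/III-1 aff II-2×II-1: ww
W/III-2 ? II-2×II-1: Ww|ww
⇒ W over [I-1,I-2,II-1,II-2,III-1,III-2]: 2 consistent

I-2 ∈ {KK Ww, Kk Ww}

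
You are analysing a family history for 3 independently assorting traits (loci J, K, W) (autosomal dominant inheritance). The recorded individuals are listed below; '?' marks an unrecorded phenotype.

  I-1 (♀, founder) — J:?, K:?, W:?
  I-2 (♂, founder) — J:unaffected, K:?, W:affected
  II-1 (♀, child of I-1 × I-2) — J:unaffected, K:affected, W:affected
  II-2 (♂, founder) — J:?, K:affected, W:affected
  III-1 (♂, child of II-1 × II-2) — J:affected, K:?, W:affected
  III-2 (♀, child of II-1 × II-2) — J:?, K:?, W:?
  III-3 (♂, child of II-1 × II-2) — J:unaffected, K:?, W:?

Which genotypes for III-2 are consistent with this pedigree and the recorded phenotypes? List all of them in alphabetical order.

J/I-1 ? ·: jj|Jj
J/I-2 un ·: jj
J/II-1 un I-1×I-2: jj
J/II-2 ? ·: Jj
J/III-1 aff II-1×II-2: Jj
J/III-2 ? II-1×II-2: jj|Jj
J/III-3 un II-1×II-2: jj
⇒ J over [I-1,I-2,II-1,II-2,III-1,III-2,III-3]: 4 consistent
K/I-1 ? ·: kk|Kk|KK
K/I-2 ? ·: kk|Kk|KK
K/II-1 aff I-1×I-2: Kk|KK
K/II-2 aff ·: Kk|KK
K/III-1 ? II-1×II-2: kk|Kk|KK
K/III-2 ? II-1×II-2: kk|Kk|KK
K/III-3 ? II-1×II-2: kk|Kk|KK
⇒ K over [I-1,I-2,II-1,II-2,III-1,III-2,III-3]: 281 consistent
W/I-1 ? ·: ww|Ww|WW
W/I-2 aff ·: Ww|WW
W/II-1 aff I-1×I-2: Ww|WW
W/II-2 aff ·: Ww|WW
W/III-1 aff II-1×II-2: Ww|WW
W/III-2 ? II-1×II-2: ww|Ww|WW
W/III-3 ? II-1×II-2: ww|Ww|WW
⇒ W over [I-1,I-2,II-1,II-2,III-1,III-2,III-3]: 166 consistent

III-2 ∈ {Jj KK WW, Jj KK Ww, Jj KK ww, Jj Kk WW, Jj Kk Ww, Jj Kk ww, Jj kk WW, Jj kk Ww, Jj kk ww, jj KK WW, jj KK Ww, jj KK ww, jj Kk WW, jj Kk Ww, jj Kk ww, jj kk WW, jj kk Ww, jj kk ww}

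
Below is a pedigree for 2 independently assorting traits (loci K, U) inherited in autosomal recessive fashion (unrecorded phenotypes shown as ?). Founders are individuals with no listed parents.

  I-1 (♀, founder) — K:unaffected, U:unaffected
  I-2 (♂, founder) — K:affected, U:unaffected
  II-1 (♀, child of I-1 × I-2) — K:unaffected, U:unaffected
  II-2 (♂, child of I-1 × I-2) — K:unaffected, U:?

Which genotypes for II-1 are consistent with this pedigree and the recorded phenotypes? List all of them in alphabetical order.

II-1 ∈ {Kk UU, Kk Uu}

K/I-1 un ·: KK|Kk
K/I-2 aff ·: kk
K/II-1 un I-1×I-2: Kk
K/II-2 un I-1×I-2: Kk
⇒ K over [I-1,I-2,II-1,II-2]: 2 consistent
U/I-1 un ·: UU|Uu
U/I-2 un ·: UU|Uu
U/II-1 un I-1×I-2: UU|Uu
U/II-2 ? I-1×I-2: UU|Uu|uu
⇒ U over [I-1,I-2,II-1,II-2]: 15 consistent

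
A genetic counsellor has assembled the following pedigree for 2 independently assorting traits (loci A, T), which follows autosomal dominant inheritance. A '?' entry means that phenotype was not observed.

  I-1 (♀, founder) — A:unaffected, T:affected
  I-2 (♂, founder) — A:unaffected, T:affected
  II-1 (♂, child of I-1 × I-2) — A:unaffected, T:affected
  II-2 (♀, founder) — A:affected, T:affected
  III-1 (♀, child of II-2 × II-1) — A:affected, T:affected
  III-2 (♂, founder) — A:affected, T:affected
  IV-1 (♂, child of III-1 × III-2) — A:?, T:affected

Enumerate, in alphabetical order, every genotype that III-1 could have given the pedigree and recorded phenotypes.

A/I-1 un ·: aa
A/I-2 un ·: aa
A/II-1 un I-1×I-2: aa
A/II-2 aff ·: Aa|AA
A/III-1 aff II-2×II-1: Aa
A/III-2 aff ·: Aa|AA
A/IV-1 ? III-1×III-2: aa|Aa|AA
⇒ A over [I-1,I-2,II-1,II-2,III-1,III-2,IV-1]: 10 consistent
T/I-1 aff ·: Tt|TT
T/I-2 aff ·: Tt|TT
T/II-1 aff I-1×I-2: Tt|TT
T/II-2 aff ·: Tt|TT
T/III-1 aff II-2×II-1: Tt|TT
T/III-2 aff ·: Tt|TT
T/IV-1 aff III-1×III-2: Tt|TT
⇒ T over [I-1,I-2,II-1,II-2,III-1,III-2,IV-1]: 82 consistent

III-1 ∈ {Aa TT, Aa Tt}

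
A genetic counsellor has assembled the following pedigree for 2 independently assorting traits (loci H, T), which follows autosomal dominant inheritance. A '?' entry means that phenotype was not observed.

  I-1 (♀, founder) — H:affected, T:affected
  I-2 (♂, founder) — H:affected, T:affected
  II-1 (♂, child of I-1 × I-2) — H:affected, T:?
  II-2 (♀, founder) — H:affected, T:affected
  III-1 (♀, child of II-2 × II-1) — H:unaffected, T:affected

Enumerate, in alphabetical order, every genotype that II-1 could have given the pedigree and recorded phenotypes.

II-1 ∈ {Hh TT, Hh Tt, Hh tt}

H/I-1 aff ·: Hh|HH
H/I-2 aff ·: Hh|HH
H/II-1 aff I-1×I-2: Hh
H/II-2 aff ·: Hh
H/III-1 un II-2×II-1: hh
⇒ H over [I-1,I-2,II-1,II-2,III-1]: 3 consistent
T/I-1 aff ·: Tt|TT
T/I-2 aff ·: Tt|TT
T/II-1 ? I-1×I-2: tt|Tt|TT
T/II-2 aff ·: Tt|TT
T/III-1 aff II-2×II-1: Tt|TT
⇒ T over [I-1,I-2,II-1,II-2,III-1]: 26 consistent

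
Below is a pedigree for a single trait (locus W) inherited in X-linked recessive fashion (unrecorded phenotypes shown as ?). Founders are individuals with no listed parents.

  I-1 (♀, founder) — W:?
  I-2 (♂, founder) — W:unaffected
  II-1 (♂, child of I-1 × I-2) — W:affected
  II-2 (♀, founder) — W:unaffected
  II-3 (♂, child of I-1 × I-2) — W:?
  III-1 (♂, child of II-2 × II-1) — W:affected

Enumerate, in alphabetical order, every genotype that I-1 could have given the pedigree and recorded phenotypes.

W/I-1 ? ·: X^WX^w|X^wX^w
W/I-2 un ·: X^WY
W/II-1 aff I-1×I-2: X^wY
W/II-2 un ·: X^WX^w
W/II-3 ? I-1×I-2: X^WY|X^wY
W/III-1 aff II-2×II-1: X^wY
⇒ W over [I-1,I-2,II-1,II-2,II-3,III-1]: 3 consistent

I-1 ∈ {X^WX^w, X^wX^w}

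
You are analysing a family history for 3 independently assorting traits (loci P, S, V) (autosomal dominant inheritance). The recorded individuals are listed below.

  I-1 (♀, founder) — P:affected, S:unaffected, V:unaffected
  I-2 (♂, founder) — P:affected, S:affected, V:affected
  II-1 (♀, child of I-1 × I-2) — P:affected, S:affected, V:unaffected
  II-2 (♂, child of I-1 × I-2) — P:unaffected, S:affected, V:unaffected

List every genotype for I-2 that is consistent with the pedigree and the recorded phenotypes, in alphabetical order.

P/I-1 aff ·: Pp
P/I-2 aff ·: Pp
P/II-1 aff I-1×I-2: Pp|PP
P/II-2 un I-1×I-2: pp
⇒ P over [I-1,I-2,II-1,II-2]: 2 consistent
S/I-1 un ·: ss
S/I-2 aff ·: Ss|SS
S/II-1 aff I-1×I-2: Ss
S/II-2 aff I-1×I-2: Ss
⇒ S over [I-1,I-2,II-1,II-2]: 2 consistent
V/I-1 un ·: vv
V/I-2 aff ·: Vv
V/II-1 un I-1×I-2: vv
V/II-2 un I-1×I-2: vv
⇒ V over [I-1,I-2,II-1,II-2]: 1 consistent

I-2 ∈ {Pp SS Vv, Pp Ss Vv}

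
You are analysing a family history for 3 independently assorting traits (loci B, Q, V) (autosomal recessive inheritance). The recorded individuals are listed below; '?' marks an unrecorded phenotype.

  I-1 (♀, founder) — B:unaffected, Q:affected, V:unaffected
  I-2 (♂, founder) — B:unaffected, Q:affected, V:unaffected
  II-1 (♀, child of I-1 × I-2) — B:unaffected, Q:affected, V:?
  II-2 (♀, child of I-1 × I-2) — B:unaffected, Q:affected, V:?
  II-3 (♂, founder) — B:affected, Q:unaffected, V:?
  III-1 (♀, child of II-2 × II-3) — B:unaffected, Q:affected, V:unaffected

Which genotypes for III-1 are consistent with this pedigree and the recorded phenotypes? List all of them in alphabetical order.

III-1 ∈ {Bb qq VV, Bb qq Vv}

B/I-1 un ·: BB|Bb
B/I-2 un ·: BB|Bb
B/II-1 un I-1×I-2: BB|Bb
B/II-2 un I-1×I-2: BB|Bb
B/II-3 aff ·: bb
B/III-1 un II-2×II-3: Bb
⇒ B over [I-1,I-2,II-1,II-2,II-3,III-1]: 13 consistent
Q/I-1 aff ·: qq
Q/I-2 aff ·: qq
Q/II-1 aff I-1×I-2: qq
Q/II-2 aff I-1×I-2: qq
Q/II-3 un ·: Qq
Q/III-1 aff II-2×II-3: qq
⇒ Q over [I-1,I-2,II-1,II-2,II-3,III-1]: 1 consistent
V/I-1 un ·: VV|Vv
V/I-2 un ·: VV|Vv
V/II-1 ? I-1×I-2: VV|Vv|vv
V/II-2 ? I-1×I-2: VV|Vv|vv
V/II-3 ? ·: VV|Vv|vv
V/III-1 un II-2×II-3: VV|Vv
⇒ V over [I-1,I-2,II-1,II-2,II-3,III-1]: 73 consistent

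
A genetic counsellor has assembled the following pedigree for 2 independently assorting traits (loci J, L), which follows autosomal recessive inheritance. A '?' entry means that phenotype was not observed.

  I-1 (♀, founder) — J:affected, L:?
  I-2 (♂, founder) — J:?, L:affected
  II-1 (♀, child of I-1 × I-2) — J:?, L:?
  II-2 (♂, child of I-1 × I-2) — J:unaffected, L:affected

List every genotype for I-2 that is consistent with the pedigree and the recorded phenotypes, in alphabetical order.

I-2 ∈ {JJ ll, Jj ll}

J/I-1 aff ·: jj
J/I-2 ? ·: JJ|Jj
J/II-1 ? I-1×I-2: Jj|jj
J/II-2 un I-1×I-2: Jj
⇒ J over [I-1,I-2,II-1,II-2]: 3 consistent
L/I-1 ? ·: Ll|ll
L/I-2 aff ·: ll
L/II-1 ? I-1×I-2: Ll|ll
L/II-2 aff I-1×I-2: ll
⇒ L over [I-1,I-2,II-1,II-2]: 3 consistent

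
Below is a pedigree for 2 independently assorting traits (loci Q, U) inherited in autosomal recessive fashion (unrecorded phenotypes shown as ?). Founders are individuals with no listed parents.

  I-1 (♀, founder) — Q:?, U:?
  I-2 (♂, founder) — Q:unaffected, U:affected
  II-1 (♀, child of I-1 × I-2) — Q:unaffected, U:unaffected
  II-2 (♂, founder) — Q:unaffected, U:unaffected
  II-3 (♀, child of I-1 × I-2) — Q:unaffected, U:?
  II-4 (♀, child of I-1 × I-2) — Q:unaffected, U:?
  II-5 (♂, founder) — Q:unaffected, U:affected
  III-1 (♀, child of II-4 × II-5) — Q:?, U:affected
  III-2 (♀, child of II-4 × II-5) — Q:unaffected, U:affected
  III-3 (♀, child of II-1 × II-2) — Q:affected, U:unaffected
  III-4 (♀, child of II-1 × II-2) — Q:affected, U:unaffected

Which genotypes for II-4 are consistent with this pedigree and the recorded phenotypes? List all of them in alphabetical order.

II-4 ∈ {QQ Uu, QQ uu, Qq Uu, Qq uu}

Q/I-1 ? ·: QQ|Qq|qq
Q/I-2 un ·: QQ|Qq
Q/II-1 un I-1×I-2: Qq
Q/II-2 un ·: Qq
Q/II-3 un I-1×I-2: QQ|Qq
Q/II-4 un I-1×I-2: QQ|Qq
Q/II-5 un ·: QQ|Qq
Q/III-1 ? II-4×II-5: QQ|Qq|qq
Q/III-2 un II-4×II-5: QQ|Qq
Q/III-3 aff II-1×II-2: qq
Q/III-4 aff II-1×II-2: qq
⇒ Q over [I-1,I-2,II-1,II-2,II-3,II-4,II-5,III-1,III-2,III-3,III-4]: 110 consistent
U/I-1 ? ·: UU|Uu
U/I-2 aff ·: uu
U/II-1 un I-1×I-2: Uu
U/II-2 un ·: UU|Uu
U/II-3 ? I-1×I-2: Uu|uu
U/II-4 ? I-1×I-2: Uu|uu
U/II-5 aff ·: uu
U/III-1 aff II-4×II-5: uu
U/III-2 aff II-4×II-5: uu
U/III-3 un II-1×II-2: UU|Uu
U/III-4 un II-1×II-2: UU|Uu
⇒ U over [I-1,I-2,II-1,II-2,II-3,II-4,II-5,III-1,III-2,III-3,III-4]: 40 consistent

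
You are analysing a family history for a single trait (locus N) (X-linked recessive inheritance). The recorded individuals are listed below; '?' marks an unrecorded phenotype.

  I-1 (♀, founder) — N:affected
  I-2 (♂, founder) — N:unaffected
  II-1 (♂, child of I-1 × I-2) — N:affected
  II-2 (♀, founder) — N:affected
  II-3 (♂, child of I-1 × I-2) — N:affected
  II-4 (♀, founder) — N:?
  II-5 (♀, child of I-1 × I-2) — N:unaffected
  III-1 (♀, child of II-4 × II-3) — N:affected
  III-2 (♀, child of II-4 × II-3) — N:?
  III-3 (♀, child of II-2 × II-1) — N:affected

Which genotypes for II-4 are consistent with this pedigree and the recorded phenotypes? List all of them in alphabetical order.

N/I-1 aff ·: X^nX^n
N/I-2 un ·: X^NY
N/II-1 aff I-1×I-2: X^nY
N/II-2 aff ·: X^nX^n
N/II-3 aff I-1×I-2: X^nY
N/II-4 ? ·: X^NX^n|X^nX^n
N/II-5 un I-1×I-2: X^NX^n
N/III-1 aff II-4×II-3: X^nX^n
N/III-2 ? II-4×II-3: X^NX^n|X^nX^n
N/III-3 aff II-2×II-1: X^nX^n
⇒ N over [I-1,I-2,II-1,II-2,II-3,II-4,II-5,III-1,III-2,III-3]: 3 consistent

II-4 ∈ {X^NX^n, X^nX^n}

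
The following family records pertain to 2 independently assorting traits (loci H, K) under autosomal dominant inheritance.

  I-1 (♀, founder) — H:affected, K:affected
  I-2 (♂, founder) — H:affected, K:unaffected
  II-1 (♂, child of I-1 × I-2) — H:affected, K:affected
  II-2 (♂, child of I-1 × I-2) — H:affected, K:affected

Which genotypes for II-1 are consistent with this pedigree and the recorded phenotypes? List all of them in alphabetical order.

II-1 ∈ {HH Kk, Hh Kk}

H/I-1 aff ·: Hh|HH
H/I-2 aff ·: Hh|HH
H/II-1 aff I-1×I-2: Hh|HH
H/II-2 aff I-1×I-2: Hh|HH
⇒ H over [I-1,I-2,II-1,II-2]: 13 consistent
K/I-1 aff ·: Kk|KK
K/I-2 un ·: kk
K/II-1 aff I-1×I-2: Kk
K/II-2 aff I-1×I-2: Kk
⇒ K over [I-1,I-2,II-1,II-2]: 2 consistent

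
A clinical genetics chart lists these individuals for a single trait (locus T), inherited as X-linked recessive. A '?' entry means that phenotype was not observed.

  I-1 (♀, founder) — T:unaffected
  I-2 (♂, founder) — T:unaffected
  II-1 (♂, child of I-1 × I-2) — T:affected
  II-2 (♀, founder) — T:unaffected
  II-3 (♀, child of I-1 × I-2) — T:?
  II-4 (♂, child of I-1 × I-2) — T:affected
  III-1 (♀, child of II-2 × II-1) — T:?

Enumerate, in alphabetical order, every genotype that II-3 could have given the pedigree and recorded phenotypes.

II-3 ∈ {X^TX^T, X^TX^t}

T/I-1 un ·: X^TX^t
T/I-2 un ·: X^TY
T/II-1 aff I-1×I-2: X^tY
T/II-2 un ·: X^TX^T|X^TX^t
T/II-3 ? I-1×I-2: X^TX^T|X^TX^t
T/II-4 aff I-1×I-2: X^tY
T/III-1 ? II-2×II-1: X^TX^t|X^tX^t
⇒ T over [I-1,I-2,II-1,II-2,II-3,II-4,III-1]: 6 consistent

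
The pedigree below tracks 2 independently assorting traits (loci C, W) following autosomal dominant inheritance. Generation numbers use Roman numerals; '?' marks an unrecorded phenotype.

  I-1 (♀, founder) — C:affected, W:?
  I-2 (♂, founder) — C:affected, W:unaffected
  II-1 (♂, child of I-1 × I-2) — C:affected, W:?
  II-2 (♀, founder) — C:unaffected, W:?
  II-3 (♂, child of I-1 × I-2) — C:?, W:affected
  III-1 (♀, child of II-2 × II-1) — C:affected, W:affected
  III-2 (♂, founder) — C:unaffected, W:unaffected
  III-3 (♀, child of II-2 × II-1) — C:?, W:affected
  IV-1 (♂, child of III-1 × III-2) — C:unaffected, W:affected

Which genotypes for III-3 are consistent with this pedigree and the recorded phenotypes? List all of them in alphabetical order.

C/I-1 aff ·: Cc|CC
C/I-2 aff ·: Cc|CC
C/II-1 aff I-1×I-2: Cc|CC
C/II-2 un ·: cc
C/II-3 ? I-1×I-2: cc|Cc|CC
C/III-1 aff II-2×II-1: Cc
C/III-2 un ·: cc
C/III-3 ? II-2×II-1: cc|Cc
C/IV-1 un III-1×III-2: cc
⇒ C over [I-1,I-2,II-1,II-2,II-3,III-1,III-2,III-3,IV-1]: 22 consistent
W/I-1 ? ·: Ww|WW
W/I-2 un ·: ww
W/II-1 ? I-1×I-2: ww|Ww
W/II-2 ? ·: ww|Ww|WW
W/II-3 aff I-1×I-2: Ww
W/III-1 aff II-2×II-1: Ww|WW
W/III-2 un ·: ww
W/III-3 aff II-2×II-1: Ww|WW
W/IV-1 aff III-1×III-2: Ww
⇒ W over [I-1,I-2,II-1,II-2,II-3,III-1,III-2,III-3,IV-1]: 20 consistent

III-3 ∈ {Cc WW, Cc Ww, cc WW, cc Ww}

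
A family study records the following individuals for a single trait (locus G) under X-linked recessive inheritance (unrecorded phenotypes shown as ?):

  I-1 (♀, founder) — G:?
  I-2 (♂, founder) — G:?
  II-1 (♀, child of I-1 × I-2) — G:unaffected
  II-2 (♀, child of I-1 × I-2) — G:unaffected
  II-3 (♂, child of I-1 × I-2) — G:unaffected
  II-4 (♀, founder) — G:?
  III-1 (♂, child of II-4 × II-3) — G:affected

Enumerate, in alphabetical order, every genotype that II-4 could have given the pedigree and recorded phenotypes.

II-4 ∈ {X^GX^g, X^gX^g}

G/I-1 ? ·: X^GX^G|X^GX^g
G/I-2 ? ·: X^GY|X^gY
G/II-1 un I-1×I-2: X^GX^G|X^GX^g
G/II-2 un I-1×I-2: X^GX^G|X^GX^g
G/II-3 un I-1×I-2: X^GY
G/II-4 ? ·: X^GX^g|X^gX^g
G/III-1 aff II-4×II-3: X^gY
⇒ G over [I-1,I-2,II-1,II-2,II-3,II-4,III-1]: 14 consistent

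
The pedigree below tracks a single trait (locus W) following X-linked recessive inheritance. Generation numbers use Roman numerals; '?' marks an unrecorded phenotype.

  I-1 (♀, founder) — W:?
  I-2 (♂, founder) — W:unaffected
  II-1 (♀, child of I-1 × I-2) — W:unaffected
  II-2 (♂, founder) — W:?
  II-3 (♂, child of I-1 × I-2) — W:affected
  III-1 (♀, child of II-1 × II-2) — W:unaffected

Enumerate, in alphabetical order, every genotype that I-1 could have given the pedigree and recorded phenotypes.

W/I-1 ? ·: X^WX^w|X^wX^w
W/I-2 un ·: X^WY
W/II-1 un I-1×I-2: X^WX^W|X^WX^w
W/II-2 ? ·: X^WY|X^wY
W/II-3 aff I-1×I-2: X^wY
W/III-1 un II-1×II-2: X^WX^W|X^WX^w
⇒ W over [I-1,I-2,II-1,II-2,II-3,III-1]: 8 consistent

I-1 ∈ {X^WX^w, X^wX^w}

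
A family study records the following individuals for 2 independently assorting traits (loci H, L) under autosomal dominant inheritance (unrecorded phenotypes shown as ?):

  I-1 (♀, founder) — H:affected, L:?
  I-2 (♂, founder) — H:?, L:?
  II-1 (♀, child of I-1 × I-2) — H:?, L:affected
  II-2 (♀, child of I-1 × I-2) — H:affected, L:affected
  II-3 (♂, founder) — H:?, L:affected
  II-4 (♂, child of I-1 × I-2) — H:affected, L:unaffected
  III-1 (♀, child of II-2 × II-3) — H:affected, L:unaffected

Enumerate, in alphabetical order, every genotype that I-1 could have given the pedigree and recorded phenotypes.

I-1 ∈ {HH Ll, HH ll, Hh Ll, Hh ll}

H/I-1 aff ·: Hh|HH
H/I-2 ? ·: hh|Hh|HH
H/II-1 ? I-1×I-2: hh|Hh|HH
H/II-2 aff I-1×I-2: Hh|HH
H/II-3 ? ·: hh|Hh|HH
H/II-4 aff I-1×I-2: Hh|HH
H/III-1 aff II-2×II-3: Hh|HH
⇒ H over [I-1,I-2,II-1,II-2,II-3,II-4,III-1]: 145 consistent
L/I-1 ? ·: ll|Ll
L/I-2 ? ·: ll|Ll
L/II-1 aff I-1×I-2: Ll|LL
L/II-2 aff I-1×I-2: Ll
L/II-3 aff ·: Ll
L/II-4 un I-1×I-2: ll
L/III-1 un II-2×II-3: ll
⇒ L over [I-1,I-2,II-1,II-2,II-3,II-4,III-1]: 4 consistent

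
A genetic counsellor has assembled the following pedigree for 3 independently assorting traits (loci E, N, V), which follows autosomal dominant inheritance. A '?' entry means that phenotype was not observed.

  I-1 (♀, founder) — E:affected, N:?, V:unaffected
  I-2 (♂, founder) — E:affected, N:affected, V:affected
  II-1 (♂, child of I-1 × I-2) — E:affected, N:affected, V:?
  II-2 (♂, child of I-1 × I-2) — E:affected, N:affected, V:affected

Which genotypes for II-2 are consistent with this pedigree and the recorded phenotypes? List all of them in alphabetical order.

II-2 ∈ {EE NN Vv, EE Nn Vv, Ee NN Vv, Ee Nn Vv}

E/I-1 aff ·: Ee|EE
E/I-2 aff ·: Ee|EE
E/II-1 aff I-1×I-2: Ee|EE
E/II-2 aff I-1×I-2: Ee|EE
⇒ E over [I-1,I-2,II-1,II-2]: 13 consistent
N/I-1 ? ·: nn|Nn|NN
N/I-2 aff ·: Nn|NN
N/II-1 aff I-1×I-2: Nn|NN
N/II-2 aff I-1×I-2: Nn|NN
⇒ N over [I-1,I-2,II-1,II-2]: 15 consistent
V/I-1 un ·: vv
V/I-2 aff ·: Vv|VV
V/II-1 ? I-1×I-2: vv|Vv
V/II-2 aff I-1×I-2: Vv
⇒ V over [I-1,I-2,II-1,II-2]: 3 consistent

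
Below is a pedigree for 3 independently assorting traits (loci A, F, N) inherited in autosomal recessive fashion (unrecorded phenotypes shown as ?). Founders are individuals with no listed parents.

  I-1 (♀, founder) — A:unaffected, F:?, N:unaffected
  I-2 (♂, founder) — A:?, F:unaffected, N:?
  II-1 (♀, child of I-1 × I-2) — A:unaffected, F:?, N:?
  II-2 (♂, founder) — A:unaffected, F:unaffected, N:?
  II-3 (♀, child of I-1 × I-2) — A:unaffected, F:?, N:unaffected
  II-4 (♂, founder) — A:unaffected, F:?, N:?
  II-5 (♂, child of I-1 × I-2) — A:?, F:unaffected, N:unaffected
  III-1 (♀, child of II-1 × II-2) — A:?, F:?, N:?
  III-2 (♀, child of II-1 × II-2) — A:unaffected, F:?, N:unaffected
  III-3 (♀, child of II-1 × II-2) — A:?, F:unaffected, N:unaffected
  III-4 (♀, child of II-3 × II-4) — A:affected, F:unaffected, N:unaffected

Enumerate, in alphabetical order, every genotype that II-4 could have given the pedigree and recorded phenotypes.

A/I-1 un ·: AA|Aa
A/I-2 ? ·: AA|Aa|aa
A/II-1 un I-1×I-2: AA|Aa
A/II-2 un ·: AA|Aa
A/II-3 un I-1×I-2: Aa
A/II-4 un ·: Aa
A/II-5 ? I-1×I-2: AA|Aa|aa
A/III-1 ? II-1×II-2: AA|Aa|aa
A/III-2 un II-1×II-2: AA|Aa
A/III-3 ? II-1×II-2: AA|Aa|aa
A/III-4 aff II-3×II-4: aa
⇒ A over [I-1,I-2,II-1,II-2,II-3,II-4,II-5,III-1,III-2,III-3,III-4]: 323 consistent
F/I-1 ? ·: FF|Ff|ff
F/I-2 un ·: FF|Ff
F/II-1 ? I-1×I-2: FF|Ff|ff
F/II-2 un ·: FF|Ff
F/II-3 ? I-1×I-2: FF|Ff|ff
F/II-4 ? ·: FF|Ff|ff
F/II-5 un I-1×I-2: FF|Ff
F/III-1 ? II-1×II-2: FF|Ff|ff
F/III-2 ? II-1×II-2: FF|Ff|ff
F/III-3 un II-1×II-2: FF|Ff
F/III-4 un II-3×II-4: FF|Ff
⇒ F over [I-1,I-2,II-1,II-2,II-3,II-4,II-5,III-1,III-2,III-3,III-4]: 2523 consistent
N/I-1 un ·: NN|Nn
N/I-2 ? ·: NN|Nn|nn
N/II-1 ? I-1×I-2: NN|Nn|nn
N/II-2 ? ·: NN|Nn|nn
N/II-3 un I-1×I-2: NN|Nn
N/II-4 ? ·: NN|Nn|nn
N/II-5 un I-1×I-2: NN|Nn
N/III-1 ? II-1×II-2: NN|Nn|nn
N/III-2 un II-1×II-2: NN|Nn
N/III-3 un II-1×II-2: NN|Nn
N/III-4 un II-3×II-4: NN|Nn
⇒ N over [I-1,I-2,II-1,II-2,II-3,II-4,II-5,III-1,III-2,III-3,III-4]: 2057 consistent

II-4 ∈ {Aa FF NN, Aa FF Nn, Aa FF nn, Aa Ff NN, Aa Ff Nn, Aa Ff nn, Aa ff NN, Aa ff Nn, Aa ff nn}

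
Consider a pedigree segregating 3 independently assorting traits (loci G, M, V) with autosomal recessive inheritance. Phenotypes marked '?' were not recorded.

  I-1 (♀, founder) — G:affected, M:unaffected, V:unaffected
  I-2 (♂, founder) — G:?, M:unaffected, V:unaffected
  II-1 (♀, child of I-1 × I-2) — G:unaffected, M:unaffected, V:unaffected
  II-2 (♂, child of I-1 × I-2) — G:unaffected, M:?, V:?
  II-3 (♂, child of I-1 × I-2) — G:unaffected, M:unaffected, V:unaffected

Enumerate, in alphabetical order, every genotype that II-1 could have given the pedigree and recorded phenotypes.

II-1 ∈ {Gg MM VV, Gg MM Vv, Gg Mm VV, Gg Mm Vv}

G/I-1 aff ·: gg
G/I-2 ? ·: GG|Gg
G/II-1 un I-1×I-2: Gg
G/II-2 un I-1×I-2: Gg
G/II-3 un I-1×I-2: Gg
⇒ G over [I-1,I-2,II-1,II-2,II-3]: 2 consistent
M/I-1 un ·: MM|Mm
M/I-2 un ·: MM|Mm
M/II-1 un I-1×I-2: MM|Mm
M/II-2 ? I-1×I-2: MM|Mm|mm
M/II-3 un I-1×I-2: MM|Mm
⇒ M over [I-1,I-2,II-1,II-2,II-3]: 29 consistent
V/I-1 un ·: VV|Vv
V/I-2 un ·: VV|Vv
V/II-1 un I-1×I-2: VV|Vv
V/II-2 ? I-1×I-2: VV|Vv|vv
V/II-3 un I-1×I-2: VV|Vv
⇒ V over [I-1,I-2,II-1,II-2,II-3]: 29 consistent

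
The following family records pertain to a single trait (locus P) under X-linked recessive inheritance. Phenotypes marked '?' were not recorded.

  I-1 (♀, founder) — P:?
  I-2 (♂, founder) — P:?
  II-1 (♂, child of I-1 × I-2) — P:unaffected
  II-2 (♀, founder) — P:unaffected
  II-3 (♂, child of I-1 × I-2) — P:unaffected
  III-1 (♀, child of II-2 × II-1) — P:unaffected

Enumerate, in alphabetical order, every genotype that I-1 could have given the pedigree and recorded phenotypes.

I-1 ∈ {X^PX^P, X^PX^p}

P/I-1 ? ·: X^PX^P|X^PX^p
P/I-2 ? ·: X^PY|X^pY
P/II-1 un I-1×I-2: X^PY
P/II-2 un ·: X^PX^P|X^PX^p
P/II-3 un I-1×I-2: X^PY
P/III-1 un II-2×II-1: X^PX^P|X^PX^p
⇒ P over [I-1,I-2,II-1,II-2,II-3,III-1]: 12 consistent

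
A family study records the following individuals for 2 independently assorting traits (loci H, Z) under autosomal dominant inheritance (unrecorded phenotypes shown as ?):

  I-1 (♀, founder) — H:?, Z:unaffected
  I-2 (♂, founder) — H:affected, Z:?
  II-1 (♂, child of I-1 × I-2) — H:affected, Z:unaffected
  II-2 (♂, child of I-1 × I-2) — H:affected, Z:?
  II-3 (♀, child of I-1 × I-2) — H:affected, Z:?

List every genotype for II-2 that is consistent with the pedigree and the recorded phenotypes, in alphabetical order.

H/I-1 ? ·: hh|Hh|HH
H/I-2 aff ·: Hh|HH
H/II-1 aff I-1×I-2: Hh|HH
H/II-2 aff I-1×I-2: Hh|HH
H/II-3 aff I-1×I-2: Hh|HH
⇒ H over [I-1,I-2,II-1,II-2,II-3]: 27 consistent
Z/I-1 un ·: zz
Z/I-2 ? ·: zz|Zz
Z/II-1 un I-1×I-2: zz
Z/II-2 ? I-1×I-2: zz|Zz
Z/II-3 ? I-1×I-2: zz|Zz
⇒ Z over [I-1,I-2,II-1,II-2,II-3]: 5 consistent

II-2 ∈ {HH Zz, HH zz, Hh Zz, Hh zz}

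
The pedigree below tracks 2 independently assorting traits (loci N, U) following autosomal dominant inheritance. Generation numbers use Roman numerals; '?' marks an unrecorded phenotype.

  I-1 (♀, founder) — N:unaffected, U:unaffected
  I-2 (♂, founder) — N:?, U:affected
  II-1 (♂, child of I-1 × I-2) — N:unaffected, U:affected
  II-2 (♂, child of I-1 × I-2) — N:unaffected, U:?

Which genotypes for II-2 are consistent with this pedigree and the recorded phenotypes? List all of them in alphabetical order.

N/I-1 un ·: nn
N/I-2 ? ·: nn|Nn
N/II-1 un I-1×I-2: nn
N/II-2 un I-1×I-2: nn
⇒ N over [I-1,I-2,II-1,II-2]: 2 consistent
U/I-1 un ·: uu
U/I-2 aff ·: Uu|UU
U/II-1 aff I-1×I-2: Uu
U/II-2 ? I-1×I-2: uu|Uu
⇒ U over [I-1,I-2,II-1,II-2]: 3 consistent

II-2 ∈ {nn Uu, nn uu}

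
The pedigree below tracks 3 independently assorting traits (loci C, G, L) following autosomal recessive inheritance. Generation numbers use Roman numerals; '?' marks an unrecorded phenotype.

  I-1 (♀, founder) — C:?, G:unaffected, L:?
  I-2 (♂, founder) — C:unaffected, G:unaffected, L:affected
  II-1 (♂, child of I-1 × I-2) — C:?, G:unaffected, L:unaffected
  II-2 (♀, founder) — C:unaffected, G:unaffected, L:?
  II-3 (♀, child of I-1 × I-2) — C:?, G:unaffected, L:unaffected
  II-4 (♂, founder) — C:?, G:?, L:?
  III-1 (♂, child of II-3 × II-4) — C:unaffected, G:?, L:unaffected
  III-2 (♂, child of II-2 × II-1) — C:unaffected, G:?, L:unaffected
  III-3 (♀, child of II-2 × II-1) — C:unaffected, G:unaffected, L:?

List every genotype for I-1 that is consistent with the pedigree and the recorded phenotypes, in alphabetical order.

I-1 ∈ {CC GG LL, CC GG Ll, CC Gg LL, CC Gg Ll, Cc GG LL, Cc GG Ll, Cc Gg LL, Cc Gg Ll, cc GG LL, cc GG Ll, cc Gg LL, cc Gg Ll}

C/I-1 ? ·: CC|Cc|cc
C/I-2 un ·: CC|Cc
C/II-1 ? I-1×I-2: CC|Cc|cc
C/II-2 un ·: CC|Cc
C/II-3 ? I-1×I-2: CC|Cc|cc
C/II-4 ? ·: CC|Cc|cc
C/III-1 un II-3×II-4: CC|Cc
C/III-2 un II-2×II-1: CC|Cc
C/III-3 un II-2×II-1: CC|Cc
⇒ C over [I-1,I-2,II-1,II-2,II-3,II-4,III-1,III-2,III-3]: 529 consistent
G/I-1 un ·: GG|Gg
G/I-2 un ·: GG|Gg
G/II-1 un I-1×I-2: GG|Gg
G/II-2 un ·: GG|Gg
G/II-3 un I-1×I-2: GG|Gg
G/II-4 ? ·: GG|Gg|gg
G/III-1 ? II-3×II-4: GG|Gg|gg
G/III-2 ? II-2×II-1: GG|Gg|gg
G/III-3 un II-2×II-1: GG|Gg
⇒ G over [I-1,I-2,II-1,II-2,II-3,II-4,III-1,III-2,III-3]: 515 consistent
L/I-1 ? ·: LL|Ll
L/I-2 aff ·: ll
L/II-1 un I-1×I-2: Ll
L/II-2 ? ·: LL|Ll|ll
L/II-3 un I-1×I-2: Ll
L/II-4 ? ·: LL|Ll|ll
L/III-1 un II-3×II-4: LL|Ll
L/III-2 un II-2×II-1: LL|Ll
L/III-3 ? II-2×II-1: LL|Ll|ll
⇒ L over [I-1,I-2,II-1,II-2,II-3,II-4,III-1,III-2,III-3]: 120 consistent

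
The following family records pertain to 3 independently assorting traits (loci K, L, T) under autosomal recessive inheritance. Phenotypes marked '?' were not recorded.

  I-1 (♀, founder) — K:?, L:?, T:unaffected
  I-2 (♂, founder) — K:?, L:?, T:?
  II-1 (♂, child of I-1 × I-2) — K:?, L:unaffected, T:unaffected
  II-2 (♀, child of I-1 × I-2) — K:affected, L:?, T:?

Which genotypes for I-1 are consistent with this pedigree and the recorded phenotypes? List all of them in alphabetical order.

I-1 ∈ {Kk LL TT, Kk LL Tt, Kk Ll TT, Kk Ll Tt, Kk ll TT, Kk ll Tt, kk LL TT, kk LL Tt, kk Ll TT, kk Ll Tt, kk ll TT, kk ll Tt}

K/I-1 ? ·: Kk|kk
K/I-2 ? ·: Kk|kk
K/II-1 ? I-1×I-2: KK|Kk|kk
K/II-2 aff I-1×I-2: kk
⇒ K over [I-1,I-2,II-1,II-2]: 8 consistent
L/I-1 ? ·: LL|Ll|ll
L/I-2 ? ·: LL|Ll|ll
L/II-1 un I-1×I-2: LL|Ll
L/II-2 ? I-1×I-2: LL|Ll|ll
⇒ L over [I-1,I-2,II-1,II-2]: 21 consistent
T/I-1 un ·: TT|Tt
T/I-2 ? ·: TT|Tt|tt
T/II-1 un I-1×I-2: TT|Tt
T/II-2 ? I-1×I-2: TT|Tt|tt
⇒ T over [I-1,I-2,II-1,II-2]: 18 consistent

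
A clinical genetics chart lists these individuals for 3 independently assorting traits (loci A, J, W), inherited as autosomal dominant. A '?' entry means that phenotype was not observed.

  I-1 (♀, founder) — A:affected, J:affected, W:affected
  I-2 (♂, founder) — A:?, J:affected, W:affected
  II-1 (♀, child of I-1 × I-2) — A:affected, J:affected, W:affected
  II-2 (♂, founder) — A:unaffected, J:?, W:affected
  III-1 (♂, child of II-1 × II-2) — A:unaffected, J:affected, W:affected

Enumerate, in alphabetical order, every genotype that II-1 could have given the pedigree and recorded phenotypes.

II-1 ∈ {Aa JJ WW, Aa JJ Ww, Aa Jj WW, Aa Jj Ww}

A/I-1 aff ·: Aa|AA
A/I-2 ? ·: aa|Aa|AA
A/II-1 aff I-1×I-2: Aa
A/II-2 un ·: aa
A/III-1 un II-1×II-2: aa
⇒ A over [I-1,I-2,II-1,II-2,III-1]: 5 consistent
J/I-1 aff ·: Jj|JJ
J/I-2 aff ·: Jj|JJ
J/II-1 aff I-1×I-2: Jj|JJ
J/II-2 ? ·: jj|Jj|JJ
J/III-1 aff II-1×II-2: Jj|JJ
⇒ J over [I-1,I-2,II-1,II-2,III-1]: 31 consistent
W/I-1 aff ·: Ww|WW
W/I-2 aff ·: Ww|WW
W/II-1 aff I-1×I-2: Ww|WW
W/II-2 aff ·: Ww|WW
W/III-1 aff II-1×II-2: Ww|WW
⇒ W over [I-1,I-2,II-1,II-2,III-1]: 24 consistent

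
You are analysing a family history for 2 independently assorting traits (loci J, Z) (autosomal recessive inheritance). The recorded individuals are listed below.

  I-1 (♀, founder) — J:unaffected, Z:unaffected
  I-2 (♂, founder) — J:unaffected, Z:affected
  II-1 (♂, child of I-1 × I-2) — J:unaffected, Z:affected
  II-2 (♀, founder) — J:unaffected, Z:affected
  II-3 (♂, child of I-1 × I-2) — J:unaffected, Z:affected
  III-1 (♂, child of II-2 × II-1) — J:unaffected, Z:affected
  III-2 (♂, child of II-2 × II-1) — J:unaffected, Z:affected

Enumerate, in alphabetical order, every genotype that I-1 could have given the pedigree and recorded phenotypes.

J/I-1 un ·: JJ|Jj
J/I-2 un ·: JJ|Jj
J/II-1 un I-1×I-2: JJ|Jj
J/II-2 un ·: JJ|Jj
J/II-3 un I-1×I-2: JJ|Jj
J/III-1 un II-2×II-1: JJ|Jj
J/III-2 un II-2×II-1: JJ|Jj
⇒ J over [I-1,I-2,II-1,II-2,II-3,III-1,III-2]: 83 consistent
Z/I-1 un ·: Zz
Z/I-2 aff ·: zz
Z/II-1 aff I-1×I-2: zz
Z/II-2 aff ·: zz
Z/II-3 aff I-1×I-2: zz
Z/III-1 aff II-2×II-1: zz
Z/III-2 aff II-2×II-1: zz
⇒ Z over [I-1,I-2,II-1,II-2,II-3,III-1,III-2]: 1 consistent

I-1 ∈ {JJ Zz, Jj Zz}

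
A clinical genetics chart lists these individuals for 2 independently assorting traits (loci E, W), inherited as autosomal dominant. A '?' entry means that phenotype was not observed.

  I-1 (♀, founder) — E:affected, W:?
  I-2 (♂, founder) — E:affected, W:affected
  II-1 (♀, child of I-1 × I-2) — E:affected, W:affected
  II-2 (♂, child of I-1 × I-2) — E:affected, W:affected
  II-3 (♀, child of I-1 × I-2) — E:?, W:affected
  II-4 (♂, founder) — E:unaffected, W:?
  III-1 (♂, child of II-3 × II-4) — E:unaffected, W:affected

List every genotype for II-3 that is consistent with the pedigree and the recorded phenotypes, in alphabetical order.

II-3 ∈ {Ee WW, Ee Ww, ee WW, ee Ww}

E/I-1 aff ·: Ee|EE
E/I-2 aff ·: Ee|EE
E/II-1 aff I-1×I-2: Ee|EE
E/II-2 aff I-1×I-2: Ee|EE
E/II-3 ? I-1×I-2: ee|Ee
E/II-4 un ·: ee
E/III-1 un II-3×II-4: ee
⇒ E over [I-1,I-2,II-1,II-2,II-3,II-4,III-1]: 16 consistent
W/I-1 ? ·: ww|Ww|WW
W/I-2 aff ·: Ww|WW
W/II-1 aff I-1×I-2: Ww|WW
W/II-2 aff I-1×I-2: Ww|WW
W/II-3 aff I-1×I-2: Ww|WW
W/II-4 ? ·: ww|Ww|WW
W/III-1 aff II-3×II-4: Ww|WW
⇒ W over [I-1,I-2,II-1,II-2,II-3,II-4,III-1]: 122 consistent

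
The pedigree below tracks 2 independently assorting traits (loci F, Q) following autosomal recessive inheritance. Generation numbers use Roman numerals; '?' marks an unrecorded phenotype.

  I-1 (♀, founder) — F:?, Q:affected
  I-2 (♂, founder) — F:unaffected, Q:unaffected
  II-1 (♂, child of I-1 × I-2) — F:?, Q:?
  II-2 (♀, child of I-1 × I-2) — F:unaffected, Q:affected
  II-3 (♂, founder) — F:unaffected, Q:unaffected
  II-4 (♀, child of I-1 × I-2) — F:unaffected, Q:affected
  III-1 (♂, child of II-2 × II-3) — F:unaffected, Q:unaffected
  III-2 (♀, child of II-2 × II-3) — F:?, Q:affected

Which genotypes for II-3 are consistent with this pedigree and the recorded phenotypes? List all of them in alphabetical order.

II-3 ∈ {FF Qq, Ff Qq}

F/I-1 ? ·: FF|Ff|ff
F/I-2 un ·: FF|Ff
F/II-1 ? I-1×I-2: FF|Ff|ff
F/II-2 un I-1×I-2: FF|Ff
F/II-3 un ·: FF|Ff
F/II-4 un I-1×I-2: FF|Ff
F/III-1 un II-2×II-3: FF|Ff
F/III-2 ? II-2×II-3: FF|Ff|ff
⇒ F over [I-1,I-2,II-1,II-2,II-3,II-4,III-1,III-2]: 245 consistent
Q/I-1 aff ·: qq
Q/I-2 un ·: Qq
Q/II-1 ? I-1×I-2: Qq|qq
Q/II-2 aff I-1×I-2: qq
Q/II-3 un ·: Qq
Q/II-4 aff I-1×I-2: qq
Q/III-1 un II-2×II-3: Qq
Q/III-2 aff II-2×II-3: qq
⇒ Q over [I-1,I-2,II-1,II-2,II-3,II-4,III-1,III-2]: 2 consistent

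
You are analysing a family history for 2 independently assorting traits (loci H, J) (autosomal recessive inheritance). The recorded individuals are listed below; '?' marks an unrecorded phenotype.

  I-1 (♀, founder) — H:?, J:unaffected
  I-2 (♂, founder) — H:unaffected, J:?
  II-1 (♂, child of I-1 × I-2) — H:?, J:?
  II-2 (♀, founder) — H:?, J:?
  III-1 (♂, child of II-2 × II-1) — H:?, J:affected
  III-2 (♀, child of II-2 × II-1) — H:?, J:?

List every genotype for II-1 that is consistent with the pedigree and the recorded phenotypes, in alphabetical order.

H/I-1 ? ·: HH|Hh|hh
H/I-2 un ·: HH|Hh
H/II-1 ? I-1×I-2: HH|Hh|hh
H/II-2 ? ·: HH|Hh|hh
H/III-1 ? II-2×II-1: HH|Hh|hh
H/III-2 ? II-2×II-1: HH|Hh|hh
⇒ H over [I-1,I-2,II-1,II-2,III-1,III-2]: 121 consistent
J/I-1 un ·: JJ|Jj
J/I-2 ? ·: JJ|Jj|jj
J/II-1 ? I-1×I-2: Jj|jj
J/II-2 ? ·: Jj|jj
J/III-1 aff II-2×II-1: jj
J/III-2 ? II-2×II-1: JJ|Jj|jj
⇒ J over [I-1,I-2,II-1,II-2,III-1,III-2]: 31 consistent

II-1 ∈ {HH Jj, HH jj, Hh Jj, Hh jj, hh Jj, hh jj}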